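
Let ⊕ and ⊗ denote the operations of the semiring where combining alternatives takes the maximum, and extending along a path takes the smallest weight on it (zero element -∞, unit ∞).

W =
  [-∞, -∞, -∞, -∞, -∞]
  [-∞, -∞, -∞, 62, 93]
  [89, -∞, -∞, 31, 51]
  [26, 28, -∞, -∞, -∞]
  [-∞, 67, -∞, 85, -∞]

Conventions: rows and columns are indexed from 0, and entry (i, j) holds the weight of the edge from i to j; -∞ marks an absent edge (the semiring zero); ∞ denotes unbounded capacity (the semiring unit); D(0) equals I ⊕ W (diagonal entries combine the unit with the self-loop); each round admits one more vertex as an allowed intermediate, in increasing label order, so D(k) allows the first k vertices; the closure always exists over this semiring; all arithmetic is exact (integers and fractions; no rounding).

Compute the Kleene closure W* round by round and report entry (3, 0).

D(0):
  [∞, -∞, -∞, -∞, -∞]
  [-∞, ∞, -∞, 62, 93]
  [89, -∞, ∞, 31, 51]
  [26, 28, -∞, ∞, -∞]
  [-∞, 67, -∞, 85, ∞]
D(1):
  [∞, -∞, -∞, -∞, -∞]
  [-∞, ∞, -∞, 62, 93]
  [89, -∞, ∞, 31, 51]
  [26, 28, -∞, ∞, -∞]
  [-∞, 67, -∞, 85, ∞]
D(2):
  [∞, -∞, -∞, -∞, -∞]
  [-∞, ∞, -∞, 62, 93]
  [89, -∞, ∞, 31, 51]
  [26, 28, -∞, ∞, 28]
  [-∞, 67, -∞, 85, ∞]
D(3):
  [∞, -∞, -∞, -∞, -∞]
  [-∞, ∞, -∞, 62, 93]
  [89, -∞, ∞, 31, 51]
  [26, 28, -∞, ∞, 28]
  [-∞, 67, -∞, 85, ∞]
D(4):
  [∞, -∞, -∞, -∞, -∞]
  [26, ∞, -∞, 62, 93]
  [89, 28, ∞, 31, 51]
  [26, 28, -∞, ∞, 28]
  [26, 67, -∞, 85, ∞]
D(5):
  [∞, -∞, -∞, -∞, -∞]
  [26, ∞, -∞, 85, 93]
  [89, 51, ∞, 51, 51]
  [26, 28, -∞, ∞, 28]
  [26, 67, -∞, 85, ∞]
Answer: W*[3][0] = 26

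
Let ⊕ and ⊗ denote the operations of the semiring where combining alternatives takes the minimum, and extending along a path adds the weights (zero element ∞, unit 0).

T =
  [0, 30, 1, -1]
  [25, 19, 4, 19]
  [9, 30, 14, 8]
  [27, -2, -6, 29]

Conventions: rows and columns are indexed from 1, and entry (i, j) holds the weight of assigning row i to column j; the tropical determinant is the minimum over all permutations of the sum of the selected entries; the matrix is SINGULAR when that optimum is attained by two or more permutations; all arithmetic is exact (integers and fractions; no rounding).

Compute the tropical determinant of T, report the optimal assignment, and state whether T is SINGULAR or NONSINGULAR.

σ = (1, 2, 3, 4): 0 + 19 + 14 + 29 = 62
σ = (1, 2, 4, 3): 0 + 19 + 8 + (-6) = 21
σ = (1, 3, 2, 4): 0 + 4 + 30 + 29 = 63
σ = (1, 3, 4, 2): 0 + 4 + 8 + (-2) = 10
σ = (1, 4, 2, 3): 0 + 19 + 30 + (-6) = 43
σ = (1, 4, 3, 2): 0 + 19 + 14 + (-2) = 31
σ = (2, 1, 3, 4): 30 + 25 + 14 + 29 = 98
σ = (2, 1, 4, 3): 30 + 25 + 8 + (-6) = 57
σ = (2, 3, 1, 4): 30 + 4 + 9 + 29 = 72
σ = (2, 3, 4, 1): 30 + 4 + 8 + 27 = 69
σ = (2, 4, 1, 3): 30 + 19 + 9 + (-6) = 52
σ = (2, 4, 3, 1): 30 + 19 + 14 + 27 = 90
σ = (3, 1, 2, 4): 1 + 25 + 30 + 29 = 85
σ = (3, 1, 4, 2): 1 + 25 + 8 + (-2) = 32
σ = (3, 2, 1, 4): 1 + 19 + 9 + 29 = 58
σ = (3, 2, 4, 1): 1 + 19 + 8 + 27 = 55
σ = (3, 4, 1, 2): 1 + 19 + 9 + (-2) = 27
σ = (3, 4, 2, 1): 1 + 19 + 30 + 27 = 77
σ = (4, 1, 2, 3): (-1) + 25 + 30 + (-6) = 48
σ = (4, 1, 3, 2): (-1) + 25 + 14 + (-2) = 36
σ = (4, 2, 1, 3): (-1) + 19 + 9 + (-6) = 21
σ = (4, 2, 3, 1): (-1) + 19 + 14 + 27 = 59
σ = (4, 3, 1, 2): (-1) + 4 + 9 + (-2) = 10
σ = (4, 3, 2, 1): (-1) + 4 + 30 + 27 = 60
Optimal value attained by: σ = (1, 3, 4, 2).
Answer: det⊕(T) = 10; verdict: SINGULAR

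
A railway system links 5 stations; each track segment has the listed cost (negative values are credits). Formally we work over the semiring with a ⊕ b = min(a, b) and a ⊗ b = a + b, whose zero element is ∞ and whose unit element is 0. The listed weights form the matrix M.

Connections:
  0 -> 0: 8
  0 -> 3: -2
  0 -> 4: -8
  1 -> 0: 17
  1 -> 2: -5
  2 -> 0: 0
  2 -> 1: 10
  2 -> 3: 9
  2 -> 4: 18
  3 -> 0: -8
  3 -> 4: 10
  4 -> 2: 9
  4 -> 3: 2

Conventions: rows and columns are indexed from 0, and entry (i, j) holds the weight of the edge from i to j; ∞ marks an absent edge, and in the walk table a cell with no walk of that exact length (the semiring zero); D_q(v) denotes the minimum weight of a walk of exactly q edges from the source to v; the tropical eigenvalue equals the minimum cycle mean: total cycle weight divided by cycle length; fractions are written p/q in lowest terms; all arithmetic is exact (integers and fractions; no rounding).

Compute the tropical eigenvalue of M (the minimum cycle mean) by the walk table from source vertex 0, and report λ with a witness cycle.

q=0: [0, ∞, ∞, ∞, ∞]
q=1: [8, ∞, ∞, -2, -8]
q=2: [-10, ∞, 1, -6, 0]
q=3: [-14, 11, 9, -12, -18]
q=4: [-20, 19, -9, -16, -22]
q=5: [-24, 1, -13, -22, -28]
Optimal cycle mean attained by: cycle 0->3->0, total (-2) + (-8), length 2.
Answer: λ = -5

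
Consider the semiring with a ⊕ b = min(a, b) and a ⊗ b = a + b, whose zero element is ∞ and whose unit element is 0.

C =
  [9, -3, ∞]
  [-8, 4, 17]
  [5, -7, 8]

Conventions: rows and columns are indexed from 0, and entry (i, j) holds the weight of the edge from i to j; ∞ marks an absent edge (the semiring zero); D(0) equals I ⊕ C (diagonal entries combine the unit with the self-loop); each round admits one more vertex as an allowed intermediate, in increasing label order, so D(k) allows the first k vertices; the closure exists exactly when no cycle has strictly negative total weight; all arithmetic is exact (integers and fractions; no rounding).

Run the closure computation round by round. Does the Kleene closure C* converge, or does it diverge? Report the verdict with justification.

D(0):
  [0, -3, ∞]
  [-8, 0, 17]
  [5, -7, 0]
Detection: at round 1, diagonal entry (1, 1) turns strictly negative.
Key observation: the cycle 1->0->1 has total weight (-8) + (-3), which is strictly negative.
Answer: DIVERGES — negative cycle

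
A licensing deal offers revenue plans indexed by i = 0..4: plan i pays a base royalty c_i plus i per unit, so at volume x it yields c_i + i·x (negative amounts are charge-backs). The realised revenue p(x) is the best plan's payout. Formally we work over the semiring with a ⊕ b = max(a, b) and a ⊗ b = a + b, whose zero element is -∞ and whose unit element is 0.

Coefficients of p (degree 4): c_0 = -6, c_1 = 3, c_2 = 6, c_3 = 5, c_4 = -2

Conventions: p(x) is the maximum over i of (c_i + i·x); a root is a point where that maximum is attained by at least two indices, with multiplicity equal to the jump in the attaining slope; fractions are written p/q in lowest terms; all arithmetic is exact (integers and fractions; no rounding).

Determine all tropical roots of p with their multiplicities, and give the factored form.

hull edge (i=0, c=-6) to (i=1, c=3): slope 9, span 1
hull edge (i=1, c=3) to (i=2, c=6): slope 3, span 1
hull edge (i=2, c=6) to (i=3, c=5): slope -1, span 1
hull edge (i=3, c=5) to (i=4, c=-2): slope -7, span 1
Factored form: p(x) = -2 ⊗ (x ⊕ (-9)) ⊗ (x ⊕ (-3)) ⊗ (x ⊕ 1) ⊗ (x ⊕ 7)
Answer: roots = -9 (mult 1), -3 (mult 1), 1 (mult 1), 7 (mult 1)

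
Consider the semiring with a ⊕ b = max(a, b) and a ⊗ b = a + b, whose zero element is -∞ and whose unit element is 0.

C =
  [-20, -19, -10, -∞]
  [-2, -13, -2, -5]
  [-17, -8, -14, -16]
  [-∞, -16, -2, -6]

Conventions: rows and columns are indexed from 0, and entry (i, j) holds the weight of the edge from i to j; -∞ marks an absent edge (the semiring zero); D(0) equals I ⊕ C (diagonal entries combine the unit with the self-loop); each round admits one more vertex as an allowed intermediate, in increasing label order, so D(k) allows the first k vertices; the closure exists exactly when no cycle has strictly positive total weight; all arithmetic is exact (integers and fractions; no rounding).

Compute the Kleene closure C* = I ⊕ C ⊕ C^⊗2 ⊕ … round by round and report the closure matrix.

D(0):
  [0, -19, -10, -∞]
  [-2, 0, -2, -5]
  [-17, -8, 0, -16]
  [-∞, -16, -2, 0]
D(1):
  [0, -19, -10, -∞]
  [-2, 0, -2, -5]
  [-17, -8, 0, -16]
  [-∞, -16, -2, 0]
D(2):
  [0, -19, -10, -24]
  [-2, 0, -2, -5]
  [-10, -8, 0, -13]
  [-18, -16, -2, 0]
D(3):
  [0, -18, -10, -23]
  [-2, 0, -2, -5]
  [-10, -8, 0, -13]
  [-12, -10, -2, 0]
D(4):
  [0, -18, -10, -23]
  [-2, 0, -2, -5]
  [-10, -8, 0, -13]
  [-12, -10, -2, 0]
Answer: C* = [[0, -18, -10, -23], [-2, 0, -2, -5], [-10, -8, 0, -13], [-12, -10, -2, 0]]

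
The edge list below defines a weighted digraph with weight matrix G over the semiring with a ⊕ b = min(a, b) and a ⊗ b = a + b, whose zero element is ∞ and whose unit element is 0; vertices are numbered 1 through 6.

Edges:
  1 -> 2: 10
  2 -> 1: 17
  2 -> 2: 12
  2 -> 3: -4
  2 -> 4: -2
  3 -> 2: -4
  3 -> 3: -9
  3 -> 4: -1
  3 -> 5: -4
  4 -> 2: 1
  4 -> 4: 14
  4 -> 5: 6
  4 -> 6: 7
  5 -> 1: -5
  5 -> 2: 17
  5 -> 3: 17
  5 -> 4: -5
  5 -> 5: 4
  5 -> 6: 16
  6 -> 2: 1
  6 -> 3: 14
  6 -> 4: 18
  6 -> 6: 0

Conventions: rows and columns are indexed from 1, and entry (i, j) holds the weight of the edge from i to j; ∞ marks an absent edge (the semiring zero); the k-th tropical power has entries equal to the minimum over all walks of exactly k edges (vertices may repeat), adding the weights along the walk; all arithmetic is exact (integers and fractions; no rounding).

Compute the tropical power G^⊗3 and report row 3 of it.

G^⊗2:
  [27, 22, 6, 8, ∞, ∞]
  [29, -8, -13, -5, -8, 5]
  [-9, -13, -18, -10, -13, 6]
  [1, 8, -3, -1, 10, 7]
  [-1, -4, 8, -1, 1, 2]
  [18, 1, -3, -1, 10, 0]
G^⊗3:
  [39, 2, -3, 5, 2, 15]
  [-13, -17, -22, -14, -17, 2]
  [-18, -22, -27, -19, -22, -3]
  [5, -7, -12, -4, -7, 6]
  [-4, 0, -8, -6, 4, 2]
  [5, -7, -12, -4, -7, 0]
Answer: row 3 of G^⊗3 = [-18, -22, -27, -19, -22, -3]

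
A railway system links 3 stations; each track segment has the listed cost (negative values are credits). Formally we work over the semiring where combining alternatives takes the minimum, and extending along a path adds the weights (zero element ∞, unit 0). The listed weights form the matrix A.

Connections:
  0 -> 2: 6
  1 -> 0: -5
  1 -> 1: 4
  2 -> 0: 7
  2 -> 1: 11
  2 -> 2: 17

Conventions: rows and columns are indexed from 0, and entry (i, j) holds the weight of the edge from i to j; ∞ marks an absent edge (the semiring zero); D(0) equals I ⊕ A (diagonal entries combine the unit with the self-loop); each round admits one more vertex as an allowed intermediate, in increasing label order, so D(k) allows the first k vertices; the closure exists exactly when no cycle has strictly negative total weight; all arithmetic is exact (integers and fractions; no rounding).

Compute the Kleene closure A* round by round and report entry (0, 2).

D(0):
  [0, ∞, 6]
  [-5, 0, ∞]
  [7, 11, 0]
D(1):
  [0, ∞, 6]
  [-5, 0, 1]
  [7, 11, 0]
D(2):
  [0, ∞, 6]
  [-5, 0, 1]
  [6, 11, 0]
D(3):
  [0, 17, 6]
  [-5, 0, 1]
  [6, 11, 0]
Answer: A*[0][2] = 6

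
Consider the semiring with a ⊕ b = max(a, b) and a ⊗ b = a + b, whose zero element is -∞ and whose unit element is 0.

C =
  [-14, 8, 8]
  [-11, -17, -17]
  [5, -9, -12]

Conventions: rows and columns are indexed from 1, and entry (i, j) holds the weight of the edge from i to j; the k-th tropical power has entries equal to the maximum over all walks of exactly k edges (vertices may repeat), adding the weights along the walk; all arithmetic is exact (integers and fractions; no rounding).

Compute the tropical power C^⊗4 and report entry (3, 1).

C^⊗2:
  [13, -1, -4]
  [-12, -3, -3]
  [-7, 13, 13]
C^⊗3:
  [1, 21, 21]
  [2, -4, -4]
  [18, 4, 1]
C^⊗4:
  [26, 12, 9]
  [1, 10, 10]
  [6, 26, 26]
Key observation: the optimum is the walk 3->1->3->3->1, with weight 5 + 8 + (-12) + 5 = 6.
Optimal value attained by: walk 3->1->3->3->1.
Answer: (C^⊗4)[3][1] = 6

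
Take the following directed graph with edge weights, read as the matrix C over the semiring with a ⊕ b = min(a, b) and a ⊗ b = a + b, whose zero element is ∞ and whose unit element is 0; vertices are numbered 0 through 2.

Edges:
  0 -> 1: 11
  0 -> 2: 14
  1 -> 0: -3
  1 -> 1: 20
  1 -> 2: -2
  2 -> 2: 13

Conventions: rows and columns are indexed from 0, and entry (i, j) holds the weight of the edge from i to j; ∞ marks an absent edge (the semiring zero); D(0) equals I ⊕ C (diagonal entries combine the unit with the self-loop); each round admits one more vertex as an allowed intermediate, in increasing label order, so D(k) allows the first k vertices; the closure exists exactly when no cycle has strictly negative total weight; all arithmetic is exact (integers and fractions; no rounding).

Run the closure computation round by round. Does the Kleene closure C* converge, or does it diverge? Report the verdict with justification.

D(0):
  [0, 11, 14]
  [-3, 0, -2]
  [∞, ∞, 0]
D(1):
  [0, 11, 14]
  [-3, 0, -2]
  [∞, ∞, 0]
D(2):
  [0, 11, 9]
  [-3, 0, -2]
  [∞, ∞, 0]
D(3):
  [0, 11, 9]
  [-3, 0, -2]
  [∞, ∞, 0]
Key observation: every diagonal entry stays at the unit through all rounds, so no improving cycle exists.
Answer: CONVERGES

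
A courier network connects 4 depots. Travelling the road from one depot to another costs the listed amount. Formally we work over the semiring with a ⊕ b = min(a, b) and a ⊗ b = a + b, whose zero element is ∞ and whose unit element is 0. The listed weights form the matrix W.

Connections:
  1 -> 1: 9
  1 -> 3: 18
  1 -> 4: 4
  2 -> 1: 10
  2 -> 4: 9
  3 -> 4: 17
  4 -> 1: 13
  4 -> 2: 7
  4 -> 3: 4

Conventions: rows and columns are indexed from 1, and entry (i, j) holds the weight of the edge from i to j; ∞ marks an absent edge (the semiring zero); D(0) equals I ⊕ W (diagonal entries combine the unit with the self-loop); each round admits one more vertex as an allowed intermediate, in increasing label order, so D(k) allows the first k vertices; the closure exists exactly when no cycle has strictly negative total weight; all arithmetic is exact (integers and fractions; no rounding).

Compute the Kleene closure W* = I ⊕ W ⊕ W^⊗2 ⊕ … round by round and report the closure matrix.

D(0):
  [0, ∞, 18, 4]
  [10, 0, ∞, 9]
  [∞, ∞, 0, 17]
  [13, 7, 4, 0]
D(1):
  [0, ∞, 18, 4]
  [10, 0, 28, 9]
  [∞, ∞, 0, 17]
  [13, 7, 4, 0]
D(2):
  [0, ∞, 18, 4]
  [10, 0, 28, 9]
  [∞, ∞, 0, 17]
  [13, 7, 4, 0]
D(3):
  [0, ∞, 18, 4]
  [10, 0, 28, 9]
  [∞, ∞, 0, 17]
  [13, 7, 4, 0]
D(4):
  [0, 11, 8, 4]
  [10, 0, 13, 9]
  [30, 24, 0, 17]
  [13, 7, 4, 0]
Answer: W* = [[0, 11, 8, 4], [10, 0, 13, 9], [30, 24, 0, 17], [13, 7, 4, 0]]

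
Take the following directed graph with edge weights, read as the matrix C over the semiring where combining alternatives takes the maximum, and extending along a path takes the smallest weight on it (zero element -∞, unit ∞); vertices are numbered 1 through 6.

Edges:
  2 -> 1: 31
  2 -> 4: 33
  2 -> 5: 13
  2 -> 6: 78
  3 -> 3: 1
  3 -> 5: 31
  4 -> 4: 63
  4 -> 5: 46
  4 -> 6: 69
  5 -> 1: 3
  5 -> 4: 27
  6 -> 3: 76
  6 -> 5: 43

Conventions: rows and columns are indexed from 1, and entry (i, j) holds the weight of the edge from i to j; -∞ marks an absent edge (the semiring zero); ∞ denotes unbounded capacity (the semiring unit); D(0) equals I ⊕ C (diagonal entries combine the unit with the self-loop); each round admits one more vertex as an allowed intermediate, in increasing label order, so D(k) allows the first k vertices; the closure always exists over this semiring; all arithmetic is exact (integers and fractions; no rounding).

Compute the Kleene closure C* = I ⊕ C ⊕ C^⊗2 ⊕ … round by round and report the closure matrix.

D(0):
  [∞, -∞, -∞, -∞, -∞, -∞]
  [31, ∞, -∞, 33, 13, 78]
  [-∞, -∞, ∞, -∞, 31, -∞]
  [-∞, -∞, -∞, ∞, 46, 69]
  [3, -∞, -∞, 27, ∞, -∞]
  [-∞, -∞, 76, -∞, 43, ∞]
D(1):
  [∞, -∞, -∞, -∞, -∞, -∞]
  [31, ∞, -∞, 33, 13, 78]
  [-∞, -∞, ∞, -∞, 31, -∞]
  [-∞, -∞, -∞, ∞, 46, 69]
  [3, -∞, -∞, 27, ∞, -∞]
  [-∞, -∞, 76, -∞, 43, ∞]
D(2):
  [∞, -∞, -∞, -∞, -∞, -∞]
  [31, ∞, -∞, 33, 13, 78]
  [-∞, -∞, ∞, -∞, 31, -∞]
  [-∞, -∞, -∞, ∞, 46, 69]
  [3, -∞, -∞, 27, ∞, -∞]
  [-∞, -∞, 76, -∞, 43, ∞]
D(3):
  [∞, -∞, -∞, -∞, -∞, -∞]
  [31, ∞, -∞, 33, 13, 78]
  [-∞, -∞, ∞, -∞, 31, -∞]
  [-∞, -∞, -∞, ∞, 46, 69]
  [3, -∞, -∞, 27, ∞, -∞]
  [-∞, -∞, 76, -∞, 43, ∞]
D(4):
  [∞, -∞, -∞, -∞, -∞, -∞]
  [31, ∞, -∞, 33, 33, 78]
  [-∞, -∞, ∞, -∞, 31, -∞]
  [-∞, -∞, -∞, ∞, 46, 69]
  [3, -∞, -∞, 27, ∞, 27]
  [-∞, -∞, 76, -∞, 43, ∞]
D(5):
  [∞, -∞, -∞, -∞, -∞, -∞]
  [31, ∞, -∞, 33, 33, 78]
  [3, -∞, ∞, 27, 31, 27]
  [3, -∞, -∞, ∞, 46, 69]
  [3, -∞, -∞, 27, ∞, 27]
  [3, -∞, 76, 27, 43, ∞]
D(6):
  [∞, -∞, -∞, -∞, -∞, -∞]
  [31, ∞, 76, 33, 43, 78]
  [3, -∞, ∞, 27, 31, 27]
  [3, -∞, 69, ∞, 46, 69]
  [3, -∞, 27, 27, ∞, 27]
  [3, -∞, 76, 27, 43, ∞]
Answer: C* = [[∞, -∞, -∞, -∞, -∞, -∞], [31, ∞, 76, 33, 43, 78], [3, -∞, ∞, 27, 31, 27], [3, -∞, 69, ∞, 46, 69], [3, -∞, 27, 27, ∞, 27], [3, -∞, 76, 27, 43, ∞]]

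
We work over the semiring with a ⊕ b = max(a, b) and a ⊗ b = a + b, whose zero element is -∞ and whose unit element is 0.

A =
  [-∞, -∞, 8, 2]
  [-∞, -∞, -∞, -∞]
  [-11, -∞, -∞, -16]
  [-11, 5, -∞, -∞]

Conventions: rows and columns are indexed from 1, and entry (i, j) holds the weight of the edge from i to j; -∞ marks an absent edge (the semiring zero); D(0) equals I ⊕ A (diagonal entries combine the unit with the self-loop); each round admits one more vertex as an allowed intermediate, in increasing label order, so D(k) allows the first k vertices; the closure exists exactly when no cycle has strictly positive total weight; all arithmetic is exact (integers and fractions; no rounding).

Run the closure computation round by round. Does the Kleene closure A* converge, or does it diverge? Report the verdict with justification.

D(0):
  [0, -∞, 8, 2]
  [-∞, 0, -∞, -∞]
  [-11, -∞, 0, -16]
  [-11, 5, -∞, 0]
D(1):
  [0, -∞, 8, 2]
  [-∞, 0, -∞, -∞]
  [-11, -∞, 0, -9]
  [-11, 5, -3, 0]
D(2):
  [0, -∞, 8, 2]
  [-∞, 0, -∞, -∞]
  [-11, -∞, 0, -9]
  [-11, 5, -3, 0]
D(3):
  [0, -∞, 8, 2]
  [-∞, 0, -∞, -∞]
  [-11, -∞, 0, -9]
  [-11, 5, -3, 0]
D(4):
  [0, 7, 8, 2]
  [-∞, 0, -∞, -∞]
  [-11, -4, 0, -9]
  [-11, 5, -3, 0]
Key observation: every diagonal entry stays at the unit through all rounds, so no improving cycle exists.
Answer: CONVERGES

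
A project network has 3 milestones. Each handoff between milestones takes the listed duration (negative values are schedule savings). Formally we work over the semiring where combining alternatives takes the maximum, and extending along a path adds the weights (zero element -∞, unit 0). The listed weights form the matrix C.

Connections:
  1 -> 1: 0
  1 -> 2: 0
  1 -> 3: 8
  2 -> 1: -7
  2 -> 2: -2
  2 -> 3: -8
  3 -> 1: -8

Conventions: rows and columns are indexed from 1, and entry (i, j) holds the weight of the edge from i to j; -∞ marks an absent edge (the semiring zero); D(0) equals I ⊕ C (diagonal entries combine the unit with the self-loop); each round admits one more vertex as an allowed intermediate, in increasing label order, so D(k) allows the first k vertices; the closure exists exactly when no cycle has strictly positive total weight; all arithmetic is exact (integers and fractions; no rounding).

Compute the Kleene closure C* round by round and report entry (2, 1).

D(0):
  [0, 0, 8]
  [-7, 0, -8]
  [-8, -∞, 0]
D(1):
  [0, 0, 8]
  [-7, 0, 1]
  [-8, -8, 0]
D(2):
  [0, 0, 8]
  [-7, 0, 1]
  [-8, -8, 0]
D(3):
  [0, 0, 8]
  [-7, 0, 1]
  [-8, -8, 0]
Answer: C*[2][1] = -7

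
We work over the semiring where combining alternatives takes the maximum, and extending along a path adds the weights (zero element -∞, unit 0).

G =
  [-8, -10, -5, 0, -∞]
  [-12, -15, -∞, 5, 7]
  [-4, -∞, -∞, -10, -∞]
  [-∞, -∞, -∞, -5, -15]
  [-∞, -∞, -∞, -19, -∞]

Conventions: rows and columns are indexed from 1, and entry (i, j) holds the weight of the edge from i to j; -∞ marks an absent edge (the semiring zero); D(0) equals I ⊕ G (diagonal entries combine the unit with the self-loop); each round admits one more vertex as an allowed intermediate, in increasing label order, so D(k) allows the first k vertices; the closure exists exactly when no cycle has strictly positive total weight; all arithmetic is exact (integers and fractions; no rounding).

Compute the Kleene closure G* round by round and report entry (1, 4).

D(0):
  [0, -10, -5, 0, -∞]
  [-12, 0, -∞, 5, 7]
  [-4, -∞, 0, -10, -∞]
  [-∞, -∞, -∞, 0, -15]
  [-∞, -∞, -∞, -19, 0]
D(1):
  [0, -10, -5, 0, -∞]
  [-12, 0, -17, 5, 7]
  [-4, -14, 0, -4, -∞]
  [-∞, -∞, -∞, 0, -15]
  [-∞, -∞, -∞, -19, 0]
D(2):
  [0, -10, -5, 0, -3]
  [-12, 0, -17, 5, 7]
  [-4, -14, 0, -4, -7]
  [-∞, -∞, -∞, 0, -15]
  [-∞, -∞, -∞, -19, 0]
D(3):
  [0, -10, -5, 0, -3]
  [-12, 0, -17, 5, 7]
  [-4, -14, 0, -4, -7]
  [-∞, -∞, -∞, 0, -15]
  [-∞, -∞, -∞, -19, 0]
D(4):
  [0, -10, -5, 0, -3]
  [-12, 0, -17, 5, 7]
  [-4, -14, 0, -4, -7]
  [-∞, -∞, -∞, 0, -15]
  [-∞, -∞, -∞, -19, 0]
D(5):
  [0, -10, -5, 0, -3]
  [-12, 0, -17, 5, 7]
  [-4, -14, 0, -4, -7]
  [-∞, -∞, -∞, 0, -15]
  [-∞, -∞, -∞, -19, 0]
Answer: G*[1][4] = 0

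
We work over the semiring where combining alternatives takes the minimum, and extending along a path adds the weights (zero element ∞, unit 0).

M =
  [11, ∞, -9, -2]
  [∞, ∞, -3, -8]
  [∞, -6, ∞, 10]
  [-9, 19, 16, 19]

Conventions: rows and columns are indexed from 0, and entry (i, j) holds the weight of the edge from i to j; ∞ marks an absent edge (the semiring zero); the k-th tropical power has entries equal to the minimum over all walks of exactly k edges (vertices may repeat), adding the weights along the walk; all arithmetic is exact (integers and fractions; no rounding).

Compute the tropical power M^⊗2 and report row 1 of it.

M^⊗2:
  [-11, -15, 2, 1]
  [-17, -9, 8, 7]
  [1, 29, -9, -14]
  [2, 10, -18, -11]
Answer: row 1 of M^⊗2 = [-17, -9, 8, 7]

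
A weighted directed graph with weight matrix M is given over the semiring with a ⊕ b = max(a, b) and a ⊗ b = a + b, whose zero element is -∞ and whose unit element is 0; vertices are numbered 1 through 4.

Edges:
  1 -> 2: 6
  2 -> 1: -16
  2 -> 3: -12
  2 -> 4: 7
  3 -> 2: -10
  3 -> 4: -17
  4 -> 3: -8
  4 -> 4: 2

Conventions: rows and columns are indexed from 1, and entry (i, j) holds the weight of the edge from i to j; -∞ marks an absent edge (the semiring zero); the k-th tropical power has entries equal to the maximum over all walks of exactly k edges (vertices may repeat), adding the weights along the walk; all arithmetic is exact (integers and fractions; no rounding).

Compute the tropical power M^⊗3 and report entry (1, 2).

M^⊗2:
  [-10, -∞, -6, 13]
  [-∞, -10, -1, 9]
  [-26, -∞, -22, -3]
  [-∞, -18, -6, 4]
M^⊗3:
  [-∞, -4, 5, 15]
  [-26, -11, 1, 11]
  [-∞, -20, -11, -1]
  [-34, -16, -4, 6]
Key observation: the optimum is the walk 1->2->1->2, with weight 6 + (-16) + 6 = -4.
Optimal value attained by: walk 1->2->1->2.
Answer: (M^⊗3)[1][2] = -4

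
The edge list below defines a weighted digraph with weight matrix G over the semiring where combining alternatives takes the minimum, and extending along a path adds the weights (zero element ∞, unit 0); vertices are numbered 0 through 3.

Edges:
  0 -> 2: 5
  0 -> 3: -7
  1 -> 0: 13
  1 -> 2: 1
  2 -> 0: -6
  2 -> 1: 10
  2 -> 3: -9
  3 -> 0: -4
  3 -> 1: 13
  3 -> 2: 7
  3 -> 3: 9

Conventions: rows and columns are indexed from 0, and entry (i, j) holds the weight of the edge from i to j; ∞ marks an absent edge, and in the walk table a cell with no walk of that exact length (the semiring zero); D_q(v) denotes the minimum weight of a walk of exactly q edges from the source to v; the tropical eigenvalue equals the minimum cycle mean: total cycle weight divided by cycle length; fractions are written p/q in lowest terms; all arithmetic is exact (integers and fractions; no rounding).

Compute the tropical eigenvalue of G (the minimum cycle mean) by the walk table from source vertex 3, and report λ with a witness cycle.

q=0: [∞, ∞, ∞, 0]
q=1: [-4, 13, 7, 9]
q=2: [1, 17, 1, -11]
q=3: [-15, 2, -4, -8]
q=4: [-12, 5, -10, -22]
Optimal cycle mean attained by: cycle 0->3->0, total (-7) + (-4), length 2.
Answer: λ = -11/2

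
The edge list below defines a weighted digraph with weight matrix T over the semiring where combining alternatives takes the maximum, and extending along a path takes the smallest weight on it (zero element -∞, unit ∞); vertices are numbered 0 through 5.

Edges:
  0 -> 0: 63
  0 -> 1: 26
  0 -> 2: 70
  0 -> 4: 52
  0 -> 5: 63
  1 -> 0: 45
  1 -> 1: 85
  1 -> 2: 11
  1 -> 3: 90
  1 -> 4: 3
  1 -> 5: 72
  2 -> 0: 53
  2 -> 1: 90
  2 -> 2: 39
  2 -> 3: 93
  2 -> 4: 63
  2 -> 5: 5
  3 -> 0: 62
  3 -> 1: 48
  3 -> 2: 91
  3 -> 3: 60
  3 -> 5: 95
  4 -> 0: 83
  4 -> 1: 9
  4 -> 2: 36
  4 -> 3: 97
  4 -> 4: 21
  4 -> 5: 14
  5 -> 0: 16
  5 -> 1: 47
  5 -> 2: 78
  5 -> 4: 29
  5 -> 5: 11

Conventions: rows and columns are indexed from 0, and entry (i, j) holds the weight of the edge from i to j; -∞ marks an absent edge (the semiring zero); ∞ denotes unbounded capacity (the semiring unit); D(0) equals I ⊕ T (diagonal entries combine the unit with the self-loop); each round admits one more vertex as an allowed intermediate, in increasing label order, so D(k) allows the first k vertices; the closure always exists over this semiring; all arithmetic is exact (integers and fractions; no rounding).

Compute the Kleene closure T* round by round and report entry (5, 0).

D(0):
  [∞, 26, 70, -∞, 52, 63]
  [45, ∞, 11, 90, 3, 72]
  [53, 90, ∞, 93, 63, 5]
  [62, 48, 91, ∞, -∞, 95]
  [83, 9, 36, 97, ∞, 14]
  [16, 47, 78, -∞, 29, ∞]
D(1):
  [∞, 26, 70, -∞, 52, 63]
  [45, ∞, 45, 90, 45, 72]
  [53, 90, ∞, 93, 63, 53]
  [62, 48, 91, ∞, 52, 95]
  [83, 26, 70, 97, ∞, 63]
  [16, 47, 78, -∞, 29, ∞]
D(2):
  [∞, 26, 70, 26, 52, 63]
  [45, ∞, 45, 90, 45, 72]
  [53, 90, ∞, 93, 63, 72]
  [62, 48, 91, ∞, 52, 95]
  [83, 26, 70, 97, ∞, 63]
  [45, 47, 78, 47, 45, ∞]
D(3):
  [∞, 70, 70, 70, 63, 70]
  [45, ∞, 45, 90, 45, 72]
  [53, 90, ∞, 93, 63, 72]
  [62, 90, 91, ∞, 63, 95]
  [83, 70, 70, 97, ∞, 70]
  [53, 78, 78, 78, 63, ∞]
D(4):
  [∞, 70, 70, 70, 63, 70]
  [62, ∞, 90, 90, 63, 90]
  [62, 90, ∞, 93, 63, 93]
  [62, 90, 91, ∞, 63, 95]
  [83, 90, 91, 97, ∞, 95]
  [62, 78, 78, 78, 63, ∞]
D(5):
  [∞, 70, 70, 70, 63, 70]
  [63, ∞, 90, 90, 63, 90]
  [63, 90, ∞, 93, 63, 93]
  [63, 90, 91, ∞, 63, 95]
  [83, 90, 91, 97, ∞, 95]
  [63, 78, 78, 78, 63, ∞]
D(6):
  [∞, 70, 70, 70, 63, 70]
  [63, ∞, 90, 90, 63, 90]
  [63, 90, ∞, 93, 63, 93]
  [63, 90, 91, ∞, 63, 95]
  [83, 90, 91, 97, ∞, 95]
  [63, 78, 78, 78, 63, ∞]
Answer: T*[5][0] = 63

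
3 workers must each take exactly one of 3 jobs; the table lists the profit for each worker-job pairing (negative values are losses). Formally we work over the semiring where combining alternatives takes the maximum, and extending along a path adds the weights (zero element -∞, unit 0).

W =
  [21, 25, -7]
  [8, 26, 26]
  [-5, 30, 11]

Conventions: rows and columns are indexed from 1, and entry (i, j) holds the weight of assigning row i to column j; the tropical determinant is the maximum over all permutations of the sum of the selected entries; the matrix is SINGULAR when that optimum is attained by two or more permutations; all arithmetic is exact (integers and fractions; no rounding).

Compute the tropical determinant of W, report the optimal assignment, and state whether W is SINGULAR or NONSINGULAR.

σ = (1, 2, 3): 21 + 26 + 11 = 58
σ = (1, 3, 2): 21 + 26 + 30 = 77
σ = (2, 1, 3): 25 + 8 + 11 = 44
σ = (2, 3, 1): 25 + 26 + (-5) = 46
σ = (3, 1, 2): (-7) + 8 + 30 = 31
σ = (3, 2, 1): (-7) + 26 + (-5) = 14
Optimal value attained by: σ = (1, 3, 2).
Answer: det⊕(W) = 77; verdict: NONSINGULAR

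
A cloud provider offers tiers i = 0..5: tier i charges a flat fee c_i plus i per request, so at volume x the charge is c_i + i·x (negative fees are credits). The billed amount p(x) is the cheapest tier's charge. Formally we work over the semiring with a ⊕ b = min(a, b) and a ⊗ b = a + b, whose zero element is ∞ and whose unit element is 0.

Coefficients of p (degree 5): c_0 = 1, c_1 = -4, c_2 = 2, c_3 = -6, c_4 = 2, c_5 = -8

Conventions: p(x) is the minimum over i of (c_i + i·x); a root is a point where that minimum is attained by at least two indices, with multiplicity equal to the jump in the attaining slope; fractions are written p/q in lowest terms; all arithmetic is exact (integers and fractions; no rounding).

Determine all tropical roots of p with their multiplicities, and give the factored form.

hull edge (i=0, c=1) to (i=1, c=-4): slope -5, span 1
hull edge (i=1, c=-4) to (i=5, c=-8): slope -1, span 4
Factored form: p(x) = -8 ⊗ (x ⊕ 1) ⊗ (x ⊕ 1) ⊗ (x ⊕ 1) ⊗ (x ⊕ 1) ⊗ (x ⊕ 5)
Answer: roots = 1 (mult 4), 5 (mult 1)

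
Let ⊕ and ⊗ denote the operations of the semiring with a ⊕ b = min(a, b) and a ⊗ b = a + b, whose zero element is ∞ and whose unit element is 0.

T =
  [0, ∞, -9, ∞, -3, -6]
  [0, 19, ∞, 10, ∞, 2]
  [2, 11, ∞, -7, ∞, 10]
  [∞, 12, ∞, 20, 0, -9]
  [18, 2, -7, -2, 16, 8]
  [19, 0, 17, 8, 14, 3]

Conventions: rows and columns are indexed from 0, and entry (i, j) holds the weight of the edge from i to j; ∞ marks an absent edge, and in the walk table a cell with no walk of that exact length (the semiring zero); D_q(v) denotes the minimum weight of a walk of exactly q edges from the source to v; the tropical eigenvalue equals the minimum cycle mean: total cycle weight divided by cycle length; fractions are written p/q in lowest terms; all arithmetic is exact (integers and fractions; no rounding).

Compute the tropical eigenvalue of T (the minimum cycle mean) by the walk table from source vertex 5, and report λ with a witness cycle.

q=0: [∞, ∞, ∞, ∞, ∞, 0]
q=1: [19, 0, 17, 8, 14, 3]
q=2: [0, 3, 7, 10, 8, -1]
q=3: [0, -1, -9, 0, -3, -6]
q=4: [-7, -6, -10, -16, -3, -9]
q=5: [-8, -9, -16, -17, -16, -25]
q=6: [-14, -25, -23, -23, -17, -26]
Optimal cycle mean attained by: cycle 0->2->3->5->1->0, total (-9) + (-7) + (-9) + 0 + 0, length 5.
Answer: λ = -5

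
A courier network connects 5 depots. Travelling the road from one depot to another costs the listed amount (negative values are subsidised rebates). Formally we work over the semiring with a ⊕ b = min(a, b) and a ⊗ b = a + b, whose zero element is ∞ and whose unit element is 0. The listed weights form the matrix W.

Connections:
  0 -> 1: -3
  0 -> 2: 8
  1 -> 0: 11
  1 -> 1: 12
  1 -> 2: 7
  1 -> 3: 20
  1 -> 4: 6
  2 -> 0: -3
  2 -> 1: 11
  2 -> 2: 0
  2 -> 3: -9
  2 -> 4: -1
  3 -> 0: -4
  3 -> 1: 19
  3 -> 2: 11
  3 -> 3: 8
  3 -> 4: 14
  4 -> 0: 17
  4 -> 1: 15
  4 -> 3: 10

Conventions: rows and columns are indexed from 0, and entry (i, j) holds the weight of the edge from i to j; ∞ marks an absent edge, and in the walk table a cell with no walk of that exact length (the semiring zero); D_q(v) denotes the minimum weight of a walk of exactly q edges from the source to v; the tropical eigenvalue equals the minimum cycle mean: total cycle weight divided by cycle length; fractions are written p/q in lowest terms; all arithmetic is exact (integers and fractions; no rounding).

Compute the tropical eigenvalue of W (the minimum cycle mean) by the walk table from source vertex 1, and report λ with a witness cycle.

q=0: [∞, 0, ∞, ∞, ∞]
q=1: [11, 12, 7, 20, 6]
q=2: [4, 8, 7, -2, 6]
q=3: [-6, 1, 7, -2, 6]
q=4: [-6, -9, 2, -2, 6]
q=5: [-6, -9, -2, -7, -3]
Optimal cycle mean attained by: cycle 0->1->2->3->0, total (-3) + 7 + (-9) + (-4), length 4.
Answer: λ = -9/4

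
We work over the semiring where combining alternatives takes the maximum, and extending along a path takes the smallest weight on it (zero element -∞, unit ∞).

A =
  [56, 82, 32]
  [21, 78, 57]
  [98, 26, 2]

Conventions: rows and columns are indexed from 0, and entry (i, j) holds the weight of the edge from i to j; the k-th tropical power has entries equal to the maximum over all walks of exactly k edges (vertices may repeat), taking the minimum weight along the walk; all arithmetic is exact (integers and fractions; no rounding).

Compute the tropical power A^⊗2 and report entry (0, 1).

A^⊗2:
  [56, 78, 57]
  [57, 78, 57]
  [56, 82, 32]
Key observation: the optimum is the walk 0->1->1, with weight 82 min 78 = 78.
Optimal value attained by: walk 0->1->1.
Answer: (A^⊗2)[0][1] = 78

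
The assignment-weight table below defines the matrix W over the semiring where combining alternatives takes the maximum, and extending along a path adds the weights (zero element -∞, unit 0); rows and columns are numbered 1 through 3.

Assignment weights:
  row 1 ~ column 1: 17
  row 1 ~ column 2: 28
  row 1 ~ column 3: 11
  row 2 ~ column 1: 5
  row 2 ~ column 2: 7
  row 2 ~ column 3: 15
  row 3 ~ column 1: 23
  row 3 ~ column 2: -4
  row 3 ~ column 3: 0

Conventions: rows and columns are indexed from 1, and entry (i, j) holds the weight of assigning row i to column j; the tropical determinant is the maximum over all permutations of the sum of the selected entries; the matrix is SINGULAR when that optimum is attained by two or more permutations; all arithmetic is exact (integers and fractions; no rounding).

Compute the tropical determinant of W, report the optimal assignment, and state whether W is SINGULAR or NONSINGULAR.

σ = (1, 2, 3): 17 + 7 + 0 = 24
σ = (1, 3, 2): 17 + 15 + (-4) = 28
σ = (2, 1, 3): 28 + 5 + 0 = 33
σ = (2, 3, 1): 28 + 15 + 23 = 66
σ = (3, 1, 2): 11 + 5 + (-4) = 12
σ = (3, 2, 1): 11 + 7 + 23 = 41
Optimal value attained by: σ = (2, 3, 1).
Answer: det⊕(W) = 66; verdict: NONSINGULAR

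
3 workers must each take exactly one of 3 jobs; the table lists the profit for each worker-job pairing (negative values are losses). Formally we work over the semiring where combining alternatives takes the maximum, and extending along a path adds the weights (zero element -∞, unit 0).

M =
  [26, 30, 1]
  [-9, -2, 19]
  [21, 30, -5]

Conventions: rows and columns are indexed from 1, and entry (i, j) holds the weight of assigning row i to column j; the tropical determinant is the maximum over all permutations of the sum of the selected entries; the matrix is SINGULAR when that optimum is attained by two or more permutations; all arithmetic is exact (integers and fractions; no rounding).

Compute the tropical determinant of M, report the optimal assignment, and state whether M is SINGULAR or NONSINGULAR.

σ = (1, 2, 3): 26 + (-2) + (-5) = 19
σ = (1, 3, 2): 26 + 19 + 30 = 75
σ = (2, 1, 3): 30 + (-9) + (-5) = 16
σ = (2, 3, 1): 30 + 19 + 21 = 70
σ = (3, 1, 2): 1 + (-9) + 30 = 22
σ = (3, 2, 1): 1 + (-2) + 21 = 20
Optimal value attained by: σ = (1, 3, 2).
Answer: det⊕(M) = 75; verdict: NONSINGULAR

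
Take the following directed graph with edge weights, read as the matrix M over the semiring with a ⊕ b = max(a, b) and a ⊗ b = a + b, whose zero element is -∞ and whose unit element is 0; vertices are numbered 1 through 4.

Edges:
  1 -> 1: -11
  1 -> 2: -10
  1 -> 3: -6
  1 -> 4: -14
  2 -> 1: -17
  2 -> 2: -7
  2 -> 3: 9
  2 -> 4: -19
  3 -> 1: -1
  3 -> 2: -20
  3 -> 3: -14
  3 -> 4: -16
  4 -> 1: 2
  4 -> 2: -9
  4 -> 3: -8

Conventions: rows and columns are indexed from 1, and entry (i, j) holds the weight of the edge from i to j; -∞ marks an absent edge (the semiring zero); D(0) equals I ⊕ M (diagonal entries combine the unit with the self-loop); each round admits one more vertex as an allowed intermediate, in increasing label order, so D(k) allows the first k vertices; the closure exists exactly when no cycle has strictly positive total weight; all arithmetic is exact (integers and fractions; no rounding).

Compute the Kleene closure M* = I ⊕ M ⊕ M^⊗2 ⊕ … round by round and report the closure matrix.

D(0):
  [0, -10, -6, -14]
  [-17, 0, 9, -19]
  [-1, -20, 0, -16]
  [2, -9, -8, 0]
D(1):
  [0, -10, -6, -14]
  [-17, 0, 9, -19]
  [-1, -11, 0, -15]
  [2, -8, -4, 0]
D(2):
  [0, -10, -1, -14]
  [-17, 0, 9, -19]
  [-1, -11, 0, -15]
  [2, -8, 1, 0]
D(3):
  [0, -10, -1, -14]
  [8, 0, 9, -6]
  [-1, -11, 0, -15]
  [2, -8, 1, 0]
D(4):
  [0, -10, -1, -14]
  [8, 0, 9, -6]
  [-1, -11, 0, -15]
  [2, -8, 1, 0]
Answer: M* = [[0, -10, -1, -14], [8, 0, 9, -6], [-1, -11, 0, -15], [2, -8, 1, 0]]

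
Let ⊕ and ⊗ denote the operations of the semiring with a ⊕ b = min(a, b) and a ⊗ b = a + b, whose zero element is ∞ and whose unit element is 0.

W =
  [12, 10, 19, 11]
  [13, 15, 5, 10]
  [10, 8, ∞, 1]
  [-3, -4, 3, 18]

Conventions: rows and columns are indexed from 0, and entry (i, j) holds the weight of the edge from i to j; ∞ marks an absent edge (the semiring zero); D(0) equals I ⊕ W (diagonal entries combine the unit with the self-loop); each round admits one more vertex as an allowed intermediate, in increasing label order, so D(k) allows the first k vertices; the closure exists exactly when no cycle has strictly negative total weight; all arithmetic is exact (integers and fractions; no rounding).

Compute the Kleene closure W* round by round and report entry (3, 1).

D(0):
  [0, 10, 19, 11]
  [13, 0, 5, 10]
  [10, 8, 0, 1]
  [-3, -4, 3, 0]
D(1):
  [0, 10, 19, 11]
  [13, 0, 5, 10]
  [10, 8, 0, 1]
  [-3, -4, 3, 0]
D(2):
  [0, 10, 15, 11]
  [13, 0, 5, 10]
  [10, 8, 0, 1]
  [-3, -4, 1, 0]
D(3):
  [0, 10, 15, 11]
  [13, 0, 5, 6]
  [10, 8, 0, 1]
  [-3, -4, 1, 0]
D(4):
  [0, 7, 12, 11]
  [3, 0, 5, 6]
  [-2, -3, 0, 1]
  [-3, -4, 1, 0]
Answer: W*[3][1] = -4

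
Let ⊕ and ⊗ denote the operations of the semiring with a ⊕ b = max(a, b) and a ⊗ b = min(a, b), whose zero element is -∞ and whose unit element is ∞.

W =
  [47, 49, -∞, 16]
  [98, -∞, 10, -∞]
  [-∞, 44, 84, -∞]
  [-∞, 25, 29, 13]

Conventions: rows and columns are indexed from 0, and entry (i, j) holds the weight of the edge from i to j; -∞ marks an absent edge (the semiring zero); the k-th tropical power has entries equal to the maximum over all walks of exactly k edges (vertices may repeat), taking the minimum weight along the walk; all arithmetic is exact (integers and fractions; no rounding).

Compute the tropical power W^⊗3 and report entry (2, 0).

W^⊗2:
  [49, 47, 16, 16]
  [47, 49, 10, 16]
  [44, 44, 84, -∞]
  [25, 29, 29, 13]
W^⊗3:
  [47, 49, 16, 16]
  [49, 47, 16, 16]
  [44, 44, 84, 16]
  [29, 29, 29, 16]
Key observation: the optimum is the walk 2->1->0->0, with weight 44 min 98 min 47 = 44.
Optimal value attained by: walk 2->1->0->0.
Answer: (W^⊗3)[2][0] = 44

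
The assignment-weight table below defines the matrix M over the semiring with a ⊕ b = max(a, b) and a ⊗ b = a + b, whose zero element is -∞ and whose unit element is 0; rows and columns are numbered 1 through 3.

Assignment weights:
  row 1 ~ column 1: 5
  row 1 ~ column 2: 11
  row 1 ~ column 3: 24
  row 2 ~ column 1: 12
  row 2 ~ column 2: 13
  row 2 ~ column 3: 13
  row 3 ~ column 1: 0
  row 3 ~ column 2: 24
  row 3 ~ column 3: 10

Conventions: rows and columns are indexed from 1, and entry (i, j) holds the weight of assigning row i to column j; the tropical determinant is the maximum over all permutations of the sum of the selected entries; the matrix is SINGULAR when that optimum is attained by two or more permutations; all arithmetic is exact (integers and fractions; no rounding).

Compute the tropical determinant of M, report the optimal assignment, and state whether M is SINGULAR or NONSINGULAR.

σ = (1, 2, 3): 5 + 13 + 10 = 28
σ = (1, 3, 2): 5 + 13 + 24 = 42
σ = (2, 1, 3): 11 + 12 + 10 = 33
σ = (2, 3, 1): 11 + 13 + 0 = 24
σ = (3, 1, 2): 24 + 12 + 24 = 60
σ = (3, 2, 1): 24 + 13 + 0 = 37
Optimal value attained by: σ = (3, 1, 2).
Answer: det⊕(M) = 60; verdict: NONSINGULAR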